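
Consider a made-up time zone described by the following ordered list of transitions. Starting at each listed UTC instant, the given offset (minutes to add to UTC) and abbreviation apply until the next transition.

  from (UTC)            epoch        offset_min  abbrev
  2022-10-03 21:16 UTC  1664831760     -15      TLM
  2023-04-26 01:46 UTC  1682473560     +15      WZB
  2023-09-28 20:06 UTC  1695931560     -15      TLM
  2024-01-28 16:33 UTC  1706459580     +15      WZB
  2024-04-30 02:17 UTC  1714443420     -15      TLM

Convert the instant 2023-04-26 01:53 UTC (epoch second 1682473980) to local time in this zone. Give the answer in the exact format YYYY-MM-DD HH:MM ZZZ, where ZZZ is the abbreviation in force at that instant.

Query: 2023-04-26 01:53 UTC
Rule 2/5 (WZB, +00:15): 2023-04-26 01:46 UTC ≤ query < 2023-09-28 20:06 UTC
1·60 + 53 + 15 = 128 min
128 = 0·1440 + 128; 128 = 2·60 + 8 → 02:08, same day
→ 2023-04-26 02:08 WZB

2023-04-26 02:08 WZB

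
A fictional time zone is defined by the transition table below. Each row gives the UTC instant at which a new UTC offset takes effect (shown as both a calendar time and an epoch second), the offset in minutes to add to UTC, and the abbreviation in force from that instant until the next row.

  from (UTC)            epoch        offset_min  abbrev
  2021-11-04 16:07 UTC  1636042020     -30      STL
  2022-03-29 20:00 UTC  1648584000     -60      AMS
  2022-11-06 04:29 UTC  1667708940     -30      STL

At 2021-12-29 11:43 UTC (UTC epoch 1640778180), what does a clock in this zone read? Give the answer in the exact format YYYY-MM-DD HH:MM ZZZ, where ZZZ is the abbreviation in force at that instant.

Query: 2021-12-29 11:43 UTC
Rule 1/3 (STL, -00:30): 2021-11-04 16:07 UTC ≤ query < 2022-03-29 20:00 UTC
11·60 + 43 - 30 = 673 min
673 = 0·1440 + 673; 673 = 11·60 + 13 → 11:13, same day
→ 2021-12-29 11:13 STL

2021-12-29 11:13 STL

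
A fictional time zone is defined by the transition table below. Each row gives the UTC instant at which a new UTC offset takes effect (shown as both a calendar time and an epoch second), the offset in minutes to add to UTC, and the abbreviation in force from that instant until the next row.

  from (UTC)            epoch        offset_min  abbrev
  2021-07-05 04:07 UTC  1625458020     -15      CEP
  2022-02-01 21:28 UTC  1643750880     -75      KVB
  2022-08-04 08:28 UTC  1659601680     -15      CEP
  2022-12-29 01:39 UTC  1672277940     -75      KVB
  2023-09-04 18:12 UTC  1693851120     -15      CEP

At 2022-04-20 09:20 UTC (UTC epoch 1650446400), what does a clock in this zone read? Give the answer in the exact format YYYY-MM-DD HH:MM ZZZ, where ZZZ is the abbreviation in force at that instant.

2022-04-20 08:05 KVB

Query: 2022-04-20 09:20 UTC
Rule 2/5 (KVB, -01:15): 2022-02-01 21:28 UTC ≤ query < 2022-08-04 08:28 UTC
9·60 + 20 - 75 = 485 min
485 = 0·1440 + 485; 485 = 8·60 + 5 → 08:05, same day
→ 2022-04-20 08:05 KVB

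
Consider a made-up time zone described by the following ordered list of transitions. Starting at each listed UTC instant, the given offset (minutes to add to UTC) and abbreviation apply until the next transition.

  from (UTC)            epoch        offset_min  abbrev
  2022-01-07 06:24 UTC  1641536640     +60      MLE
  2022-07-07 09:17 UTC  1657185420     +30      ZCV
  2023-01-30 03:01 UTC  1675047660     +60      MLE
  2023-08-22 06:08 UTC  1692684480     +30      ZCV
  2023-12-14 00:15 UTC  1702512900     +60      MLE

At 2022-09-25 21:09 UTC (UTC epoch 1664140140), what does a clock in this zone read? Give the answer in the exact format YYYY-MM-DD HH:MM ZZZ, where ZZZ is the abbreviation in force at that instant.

2022-09-25 21:39 ZCV

Query: 2022-09-25 21:09 UTC
Rule 2/5 (ZCV, +00:30): 2022-07-07 09:17 UTC ≤ query < 2023-01-30 03:01 UTC
21·60 + 9 + 30 = 1299 min
1299 = 0·1440 + 1299; 1299 = 21·60 + 39 → 21:39, same day
→ 2022-09-25 21:39 ZCV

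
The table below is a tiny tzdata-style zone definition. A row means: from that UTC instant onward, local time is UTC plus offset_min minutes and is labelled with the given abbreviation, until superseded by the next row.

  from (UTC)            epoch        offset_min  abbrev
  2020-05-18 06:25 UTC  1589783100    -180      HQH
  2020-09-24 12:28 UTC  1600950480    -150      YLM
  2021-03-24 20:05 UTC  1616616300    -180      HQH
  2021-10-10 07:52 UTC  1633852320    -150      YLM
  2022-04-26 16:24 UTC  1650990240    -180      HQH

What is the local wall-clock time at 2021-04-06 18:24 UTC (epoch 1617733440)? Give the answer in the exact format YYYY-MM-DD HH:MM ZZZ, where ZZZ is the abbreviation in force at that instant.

2021-04-06 15:24 HQH

Query: 2021-04-06 18:24 UTC
Rule 3/5 (HQH, -03:00): 2021-03-24 20:05 UTC ≤ query < 2021-10-10 07:52 UTC
18·60 + 24 - 180 = 924 min
924 = 0·1440 + 924; 924 = 15·60 + 24 → 15:24, same day
→ 2021-04-06 15:24 HQH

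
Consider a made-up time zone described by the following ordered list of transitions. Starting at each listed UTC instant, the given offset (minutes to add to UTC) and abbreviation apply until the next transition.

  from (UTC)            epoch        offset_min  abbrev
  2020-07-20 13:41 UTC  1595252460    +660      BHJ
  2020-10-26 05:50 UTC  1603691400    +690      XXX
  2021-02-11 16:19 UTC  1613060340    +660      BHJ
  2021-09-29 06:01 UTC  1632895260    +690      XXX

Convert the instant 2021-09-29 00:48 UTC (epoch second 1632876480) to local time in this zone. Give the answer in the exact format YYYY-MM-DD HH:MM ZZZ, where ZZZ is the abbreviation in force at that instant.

Query: 2021-09-29 00:48 UTC
Rule 3/4 (BHJ, +11:00): 2021-02-11 16:19 UTC ≤ query < 2021-09-29 06:01 UTC
0·60 + 48 + 660 = 708 min
708 = 0·1440 + 708; 708 = 11·60 + 48 → 11:48, same day
→ 2021-09-29 11:48 BHJ

2021-09-29 11:48 BHJ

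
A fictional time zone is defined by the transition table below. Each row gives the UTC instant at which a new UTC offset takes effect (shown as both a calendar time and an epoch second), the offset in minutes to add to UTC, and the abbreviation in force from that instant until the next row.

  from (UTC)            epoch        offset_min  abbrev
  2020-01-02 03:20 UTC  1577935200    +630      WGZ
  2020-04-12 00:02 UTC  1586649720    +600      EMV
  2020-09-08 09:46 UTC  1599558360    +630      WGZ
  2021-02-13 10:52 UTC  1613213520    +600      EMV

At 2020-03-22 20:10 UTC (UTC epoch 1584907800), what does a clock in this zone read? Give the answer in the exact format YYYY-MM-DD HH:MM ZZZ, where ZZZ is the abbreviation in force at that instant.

2020-03-23 06:40 WGZ

Query: 2020-03-22 20:10 UTC
Rule 1/4 (WGZ, +10:30): 2020-01-02 03:20 UTC ≤ query < 2020-04-12 00:02 UTC
20·60 + 10 + 630 = 1840 min
1840 = 1·1440 + 400; 400 = 6·60 + 40 → 06:40, 2020-03-22 + 1 day = 2020-03-23
→ 2020-03-23 06:40 WGZ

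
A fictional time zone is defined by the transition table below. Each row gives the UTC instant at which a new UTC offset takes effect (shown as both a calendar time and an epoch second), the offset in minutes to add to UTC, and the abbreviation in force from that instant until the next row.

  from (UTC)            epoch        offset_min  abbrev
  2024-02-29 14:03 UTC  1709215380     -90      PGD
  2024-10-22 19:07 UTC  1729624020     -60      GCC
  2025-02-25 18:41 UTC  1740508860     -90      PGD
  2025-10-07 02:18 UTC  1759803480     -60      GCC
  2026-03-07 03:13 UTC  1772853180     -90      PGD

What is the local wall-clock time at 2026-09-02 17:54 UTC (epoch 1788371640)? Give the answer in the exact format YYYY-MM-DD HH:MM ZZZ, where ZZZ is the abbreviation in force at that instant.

2026-09-02 16:24 PGD

Query: 2026-09-02 17:54 UTC
Rule 5/5 (PGD, -01:30): 2026-03-07 03:13 UTC ≤ query < +∞
17·60 + 54 - 90 = 984 min
984 = 0·1440 + 984; 984 = 16·60 + 24 → 16:24, same day
→ 2026-09-02 16:24 PGD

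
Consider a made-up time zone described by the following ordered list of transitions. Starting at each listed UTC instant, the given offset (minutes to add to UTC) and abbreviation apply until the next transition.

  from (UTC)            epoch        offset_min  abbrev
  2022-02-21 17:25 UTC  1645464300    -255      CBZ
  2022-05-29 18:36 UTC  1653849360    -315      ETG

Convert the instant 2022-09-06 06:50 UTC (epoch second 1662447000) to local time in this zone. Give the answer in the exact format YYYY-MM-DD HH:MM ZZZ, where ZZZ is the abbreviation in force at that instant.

Query: 2022-09-06 06:50 UTC
Rule 2/2 (ETG, -05:15): 2022-05-29 18:36 UTC ≤ query < +∞
6·60 + 50 - 315 = 95 min
95 = 0·1440 + 95; 95 = 1·60 + 35 → 01:35, same day
→ 2022-09-06 01:35 ETG

2022-09-06 01:35 ETG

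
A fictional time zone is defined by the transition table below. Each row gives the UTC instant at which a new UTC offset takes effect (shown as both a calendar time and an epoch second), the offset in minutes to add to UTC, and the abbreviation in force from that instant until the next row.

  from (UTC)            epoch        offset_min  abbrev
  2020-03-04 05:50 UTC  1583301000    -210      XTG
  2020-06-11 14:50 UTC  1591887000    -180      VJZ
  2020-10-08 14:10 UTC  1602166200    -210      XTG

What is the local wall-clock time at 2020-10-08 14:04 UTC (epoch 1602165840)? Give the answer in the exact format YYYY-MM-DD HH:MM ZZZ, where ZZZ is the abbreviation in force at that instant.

2020-10-08 11:04 VJZ

Query: 2020-10-08 14:04 UTC
Rule 2/3 (VJZ, -03:00): 2020-06-11 14:50 UTC ≤ query < 2020-10-08 14:10 UTC
14·60 + 4 - 180 = 664 min
664 = 0·1440 + 664; 664 = 11·60 + 4 → 11:04, same day
→ 2020-10-08 11:04 VJZ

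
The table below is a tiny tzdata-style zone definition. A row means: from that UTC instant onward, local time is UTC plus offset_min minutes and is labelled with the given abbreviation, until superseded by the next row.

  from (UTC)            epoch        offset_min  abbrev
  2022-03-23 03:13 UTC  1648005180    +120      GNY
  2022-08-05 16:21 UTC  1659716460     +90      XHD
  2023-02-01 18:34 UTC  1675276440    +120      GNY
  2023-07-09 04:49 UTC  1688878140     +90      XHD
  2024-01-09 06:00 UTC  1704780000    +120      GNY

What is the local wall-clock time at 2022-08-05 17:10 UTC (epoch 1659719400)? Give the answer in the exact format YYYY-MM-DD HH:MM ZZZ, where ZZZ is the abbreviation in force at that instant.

2022-08-05 18:40 XHD

Query: 2022-08-05 17:10 UTC
Rule 2/5 (XHD, +01:30): 2022-08-05 16:21 UTC ≤ query < 2023-02-01 18:34 UTC
17·60 + 10 + 90 = 1120 min
1120 = 0·1440 + 1120; 1120 = 18·60 + 40 → 18:40, same day
→ 2022-08-05 18:40 XHD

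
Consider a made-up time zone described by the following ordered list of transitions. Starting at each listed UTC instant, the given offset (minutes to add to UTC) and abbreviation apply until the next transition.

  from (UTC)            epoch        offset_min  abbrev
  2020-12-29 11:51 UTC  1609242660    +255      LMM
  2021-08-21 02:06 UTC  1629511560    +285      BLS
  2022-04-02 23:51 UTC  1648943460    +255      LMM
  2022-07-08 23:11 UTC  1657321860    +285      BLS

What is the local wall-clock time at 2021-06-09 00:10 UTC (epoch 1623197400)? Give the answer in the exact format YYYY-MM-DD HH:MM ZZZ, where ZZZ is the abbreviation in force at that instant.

2021-06-09 04:25 LMM

Query: 2021-06-09 00:10 UTC
Rule 1/4 (LMM, +04:15): 2020-12-29 11:51 UTC ≤ query < 2021-08-21 02:06 UTC
0·60 + 10 + 255 = 265 min
265 = 0·1440 + 265; 265 = 4·60 + 25 → 04:25, same day
→ 2021-06-09 04:25 LMM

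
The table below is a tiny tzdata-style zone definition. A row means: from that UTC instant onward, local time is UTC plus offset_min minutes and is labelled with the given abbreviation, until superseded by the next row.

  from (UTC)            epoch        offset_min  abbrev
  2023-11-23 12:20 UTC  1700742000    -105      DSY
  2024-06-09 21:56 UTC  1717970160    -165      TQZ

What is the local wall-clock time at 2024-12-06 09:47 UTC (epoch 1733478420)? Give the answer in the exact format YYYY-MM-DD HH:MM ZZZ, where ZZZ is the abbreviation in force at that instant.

2024-12-06 07:02 TQZ

Query: 2024-12-06 09:47 UTC
Rule 2/2 (TQZ, -02:45): 2024-06-09 21:56 UTC ≤ query < +∞
9·60 + 47 - 165 = 422 min
422 = 0·1440 + 422; 422 = 7·60 + 2 → 07:02, same day
→ 2024-12-06 07:02 TQZ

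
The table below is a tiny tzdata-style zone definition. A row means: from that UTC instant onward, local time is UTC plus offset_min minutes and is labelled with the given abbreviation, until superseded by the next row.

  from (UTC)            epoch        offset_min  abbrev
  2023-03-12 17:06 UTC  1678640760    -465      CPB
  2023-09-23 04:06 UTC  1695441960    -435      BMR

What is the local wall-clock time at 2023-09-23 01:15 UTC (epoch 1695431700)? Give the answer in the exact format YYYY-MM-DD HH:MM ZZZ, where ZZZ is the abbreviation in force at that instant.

Query: 2023-09-23 01:15 UTC
Rule 1/2 (CPB, -07:45): 2023-03-12 17:06 UTC ≤ query < 2023-09-23 04:06 UTC
1·60 + 15 - 465 = -390 min
-390 = -1·1440 + 1050; 1050 = 17·60 + 30 → 17:30, 2023-09-23 - 1 day = 2023-09-22
→ 2023-09-22 17:30 CPB

2023-09-22 17:30 CPB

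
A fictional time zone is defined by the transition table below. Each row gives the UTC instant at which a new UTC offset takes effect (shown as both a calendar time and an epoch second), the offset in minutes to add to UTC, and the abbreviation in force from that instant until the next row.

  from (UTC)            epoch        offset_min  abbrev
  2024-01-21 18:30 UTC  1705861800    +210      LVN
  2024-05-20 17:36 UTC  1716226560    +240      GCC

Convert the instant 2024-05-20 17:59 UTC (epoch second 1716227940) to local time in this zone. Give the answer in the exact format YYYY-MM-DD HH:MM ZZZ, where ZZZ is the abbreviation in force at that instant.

2024-05-20 21:59 GCC

Query: 2024-05-20 17:59 UTC
Rule 2/2 (GCC, +04:00): 2024-05-20 17:36 UTC ≤ query < +∞
17·60 + 59 + 240 = 1319 min
1319 = 0·1440 + 1319; 1319 = 21·60 + 59 → 21:59, same day
→ 2024-05-20 21:59 GCC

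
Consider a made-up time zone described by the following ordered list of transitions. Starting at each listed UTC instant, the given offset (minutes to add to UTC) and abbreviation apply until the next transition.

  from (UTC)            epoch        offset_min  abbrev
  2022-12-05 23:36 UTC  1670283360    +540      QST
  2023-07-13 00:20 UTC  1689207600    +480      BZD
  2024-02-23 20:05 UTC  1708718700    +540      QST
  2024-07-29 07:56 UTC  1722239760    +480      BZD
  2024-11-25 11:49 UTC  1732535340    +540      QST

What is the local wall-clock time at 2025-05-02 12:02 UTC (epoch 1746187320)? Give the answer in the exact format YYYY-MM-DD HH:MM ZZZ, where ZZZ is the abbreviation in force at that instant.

Query: 2025-05-02 12:02 UTC
Rule 5/5 (QST, +09:00): 2024-11-25 11:49 UTC ≤ query < +∞
12·60 + 2 + 540 = 1262 min
1262 = 0·1440 + 1262; 1262 = 21·60 + 2 → 21:02, same day
→ 2025-05-02 21:02 QST

2025-05-02 21:02 QST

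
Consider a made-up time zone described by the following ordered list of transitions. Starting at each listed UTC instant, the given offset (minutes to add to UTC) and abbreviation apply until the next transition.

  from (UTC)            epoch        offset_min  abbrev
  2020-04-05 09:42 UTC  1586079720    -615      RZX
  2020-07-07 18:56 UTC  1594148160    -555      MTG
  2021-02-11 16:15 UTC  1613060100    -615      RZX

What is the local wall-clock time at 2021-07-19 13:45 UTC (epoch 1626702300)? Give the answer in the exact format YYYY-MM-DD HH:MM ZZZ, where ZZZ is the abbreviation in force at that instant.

2021-07-19 03:30 RZX

Query: 2021-07-19 13:45 UTC
Rule 3/3 (RZX, -10:15): 2021-02-11 16:15 UTC ≤ query < +∞
13·60 + 45 - 615 = 210 min
210 = 0·1440 + 210; 210 = 3·60 + 30 → 03:30, same day
→ 2021-07-19 03:30 RZX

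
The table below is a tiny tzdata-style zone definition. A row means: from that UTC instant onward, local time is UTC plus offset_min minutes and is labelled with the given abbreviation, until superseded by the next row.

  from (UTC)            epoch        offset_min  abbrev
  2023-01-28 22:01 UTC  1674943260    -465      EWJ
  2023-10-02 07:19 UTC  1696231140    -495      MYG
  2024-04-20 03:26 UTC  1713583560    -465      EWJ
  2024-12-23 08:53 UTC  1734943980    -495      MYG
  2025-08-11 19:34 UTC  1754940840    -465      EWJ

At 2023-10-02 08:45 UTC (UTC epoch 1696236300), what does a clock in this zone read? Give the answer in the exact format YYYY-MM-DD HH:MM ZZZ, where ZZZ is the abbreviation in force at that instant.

Query: 2023-10-02 08:45 UTC
Rule 2/5 (MYG, -08:15): 2023-10-02 07:19 UTC ≤ query < 2024-04-20 03:26 UTC
8·60 + 45 - 495 = 30 min
30 = 0·1440 + 30; 30 = 0·60 + 30 → 00:30, same day
→ 2023-10-02 00:30 MYG

2023-10-02 00:30 MYG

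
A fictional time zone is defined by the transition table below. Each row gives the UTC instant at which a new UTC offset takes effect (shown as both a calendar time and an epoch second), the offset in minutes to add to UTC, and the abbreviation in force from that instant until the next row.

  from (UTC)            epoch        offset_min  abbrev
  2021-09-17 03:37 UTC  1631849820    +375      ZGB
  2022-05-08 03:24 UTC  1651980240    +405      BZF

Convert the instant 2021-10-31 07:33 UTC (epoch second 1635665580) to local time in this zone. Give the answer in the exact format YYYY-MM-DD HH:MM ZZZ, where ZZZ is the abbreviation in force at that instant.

Query: 2021-10-31 07:33 UTC
Rule 1/2 (ZGB, +06:15): 2021-09-17 03:37 UTC ≤ query < 2022-05-08 03:24 UTC
7·60 + 33 + 375 = 828 min
828 = 0·1440 + 828; 828 = 13·60 + 48 → 13:48, same day
→ 2021-10-31 13:48 ZGB

2021-10-31 13:48 ZGB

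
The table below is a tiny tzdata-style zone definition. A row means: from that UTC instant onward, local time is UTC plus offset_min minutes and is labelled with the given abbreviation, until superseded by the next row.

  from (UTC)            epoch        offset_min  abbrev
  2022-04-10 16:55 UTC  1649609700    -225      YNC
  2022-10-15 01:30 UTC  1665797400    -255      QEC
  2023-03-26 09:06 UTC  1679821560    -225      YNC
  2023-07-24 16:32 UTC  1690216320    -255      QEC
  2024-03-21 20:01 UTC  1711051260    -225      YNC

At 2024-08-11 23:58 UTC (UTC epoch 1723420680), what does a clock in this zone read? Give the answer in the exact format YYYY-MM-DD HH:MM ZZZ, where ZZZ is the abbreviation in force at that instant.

2024-08-11 20:13 YNC

Query: 2024-08-11 23:58 UTC
Rule 5/5 (YNC, -03:45): 2024-03-21 20:01 UTC ≤ query < +∞
23·60 + 58 - 225 = 1213 min
1213 = 0·1440 + 1213; 1213 = 20·60 + 13 → 20:13, same day
→ 2024-08-11 20:13 YNC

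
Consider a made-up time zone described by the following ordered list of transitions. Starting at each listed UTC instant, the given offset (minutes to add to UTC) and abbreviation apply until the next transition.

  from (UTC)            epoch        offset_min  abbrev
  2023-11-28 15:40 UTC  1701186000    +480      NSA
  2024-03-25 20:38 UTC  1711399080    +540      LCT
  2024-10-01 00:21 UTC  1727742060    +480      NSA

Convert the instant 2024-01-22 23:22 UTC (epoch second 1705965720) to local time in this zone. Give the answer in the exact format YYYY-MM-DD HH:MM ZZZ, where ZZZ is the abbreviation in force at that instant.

Query: 2024-01-22 23:22 UTC
Rule 1/3 (NSA, +08:00): 2023-11-28 15:40 UTC ≤ query < 2024-03-25 20:38 UTC
23·60 + 22 + 480 = 1882 min
1882 = 1·1440 + 442; 442 = 7·60 + 22 → 07:22, 2024-01-22 + 1 day = 2024-01-23
→ 2024-01-23 07:22 NSA

2024-01-23 07:22 NSA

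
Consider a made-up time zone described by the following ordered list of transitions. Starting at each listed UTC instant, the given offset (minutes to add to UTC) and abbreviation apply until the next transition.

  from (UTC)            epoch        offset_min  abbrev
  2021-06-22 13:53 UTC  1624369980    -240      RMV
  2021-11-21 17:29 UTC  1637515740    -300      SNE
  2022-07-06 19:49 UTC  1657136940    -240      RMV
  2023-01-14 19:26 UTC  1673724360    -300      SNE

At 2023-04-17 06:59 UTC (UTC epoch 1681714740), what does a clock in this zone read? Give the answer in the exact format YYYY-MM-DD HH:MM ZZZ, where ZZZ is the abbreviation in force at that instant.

Query: 2023-04-17 06:59 UTC
Rule 4/4 (SNE, -05:00): 2023-01-14 19:26 UTC ≤ query < +∞
6·60 + 59 - 300 = 119 min
119 = 0·1440 + 119; 119 = 1·60 + 59 → 01:59, same day
→ 2023-04-17 01:59 SNE

2023-04-17 01:59 SNE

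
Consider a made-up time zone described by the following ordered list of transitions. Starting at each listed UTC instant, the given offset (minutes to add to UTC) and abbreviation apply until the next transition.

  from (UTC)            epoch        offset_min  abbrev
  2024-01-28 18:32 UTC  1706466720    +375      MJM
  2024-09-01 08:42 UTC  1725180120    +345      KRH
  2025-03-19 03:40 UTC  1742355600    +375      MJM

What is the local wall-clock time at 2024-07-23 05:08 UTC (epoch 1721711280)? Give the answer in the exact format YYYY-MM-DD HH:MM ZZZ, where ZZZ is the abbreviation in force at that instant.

2024-07-23 11:23 MJM

Query: 2024-07-23 05:08 UTC
Rule 1/3 (MJM, +06:15): 2024-01-28 18:32 UTC ≤ query < 2024-09-01 08:42 UTC
5·60 + 8 + 375 = 683 min
683 = 0·1440 + 683; 683 = 11·60 + 23 → 11:23, same day
→ 2024-07-23 11:23 MJM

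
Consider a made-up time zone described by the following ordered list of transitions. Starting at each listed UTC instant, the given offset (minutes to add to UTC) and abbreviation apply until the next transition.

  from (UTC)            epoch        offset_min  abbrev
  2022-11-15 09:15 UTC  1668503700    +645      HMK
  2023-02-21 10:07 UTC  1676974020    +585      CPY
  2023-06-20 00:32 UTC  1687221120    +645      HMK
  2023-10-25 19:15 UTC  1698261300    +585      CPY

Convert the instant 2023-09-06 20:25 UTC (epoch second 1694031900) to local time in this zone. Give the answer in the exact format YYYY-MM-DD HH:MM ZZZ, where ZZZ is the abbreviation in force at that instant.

Query: 2023-09-06 20:25 UTC
Rule 3/4 (HMK, +10:45): 2023-06-20 00:32 UTC ≤ query < 2023-10-25 19:15 UTC
20·60 + 25 + 645 = 1870 min
1870 = 1·1440 + 430; 430 = 7·60 + 10 → 07:10, 2023-09-06 + 1 day = 2023-09-07
→ 2023-09-07 07:10 HMK

2023-09-07 07:10 HMK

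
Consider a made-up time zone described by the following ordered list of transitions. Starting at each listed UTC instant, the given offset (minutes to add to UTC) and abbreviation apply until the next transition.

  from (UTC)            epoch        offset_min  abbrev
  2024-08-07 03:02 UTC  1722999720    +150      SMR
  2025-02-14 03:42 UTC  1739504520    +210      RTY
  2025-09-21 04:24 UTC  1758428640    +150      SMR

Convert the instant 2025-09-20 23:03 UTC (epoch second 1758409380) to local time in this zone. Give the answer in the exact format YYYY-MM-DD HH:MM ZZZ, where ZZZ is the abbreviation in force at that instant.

Query: 2025-09-20 23:03 UTC
Rule 2/3 (RTY, +03:30): 2025-02-14 03:42 UTC ≤ query < 2025-09-21 04:24 UTC
23·60 + 3 + 210 = 1593 min
1593 = 1·1440 + 153; 153 = 2·60 + 33 → 02:33, 2025-09-20 + 1 day = 2025-09-21
→ 2025-09-21 02:33 RTY

2025-09-21 02:33 RTY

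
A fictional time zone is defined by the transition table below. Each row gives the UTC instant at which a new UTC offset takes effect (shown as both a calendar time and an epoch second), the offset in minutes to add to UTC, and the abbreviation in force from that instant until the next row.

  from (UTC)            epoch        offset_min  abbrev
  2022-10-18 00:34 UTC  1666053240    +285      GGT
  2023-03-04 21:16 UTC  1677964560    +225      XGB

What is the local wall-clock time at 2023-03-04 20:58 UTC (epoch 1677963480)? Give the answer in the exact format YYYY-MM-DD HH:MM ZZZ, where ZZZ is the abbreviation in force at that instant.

Query: 2023-03-04 20:58 UTC
Rule 1/2 (GGT, +04:45): 2022-10-18 00:34 UTC ≤ query < 2023-03-04 21:16 UTC
20·60 + 58 + 285 = 1543 min
1543 = 1·1440 + 103; 103 = 1·60 + 43 → 01:43, 2023-03-04 + 1 day = 2023-03-05
→ 2023-03-05 01:43 GGT

2023-03-05 01:43 GGT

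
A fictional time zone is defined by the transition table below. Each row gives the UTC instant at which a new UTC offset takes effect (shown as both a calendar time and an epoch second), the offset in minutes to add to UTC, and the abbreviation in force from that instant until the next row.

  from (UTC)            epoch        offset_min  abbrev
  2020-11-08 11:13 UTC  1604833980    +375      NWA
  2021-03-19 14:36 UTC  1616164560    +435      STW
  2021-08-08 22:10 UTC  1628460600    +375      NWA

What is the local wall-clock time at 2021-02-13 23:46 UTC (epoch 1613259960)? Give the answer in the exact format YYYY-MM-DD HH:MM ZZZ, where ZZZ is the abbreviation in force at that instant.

2021-02-14 06:01 NWA

Query: 2021-02-13 23:46 UTC
Rule 1/3 (NWA, +06:15): 2020-11-08 11:13 UTC ≤ query < 2021-03-19 14:36 UTC
23·60 + 46 + 375 = 1801 min
1801 = 1·1440 + 361; 361 = 6·60 + 1 → 06:01, 2021-02-13 + 1 day = 2021-02-14
→ 2021-02-14 06:01 NWA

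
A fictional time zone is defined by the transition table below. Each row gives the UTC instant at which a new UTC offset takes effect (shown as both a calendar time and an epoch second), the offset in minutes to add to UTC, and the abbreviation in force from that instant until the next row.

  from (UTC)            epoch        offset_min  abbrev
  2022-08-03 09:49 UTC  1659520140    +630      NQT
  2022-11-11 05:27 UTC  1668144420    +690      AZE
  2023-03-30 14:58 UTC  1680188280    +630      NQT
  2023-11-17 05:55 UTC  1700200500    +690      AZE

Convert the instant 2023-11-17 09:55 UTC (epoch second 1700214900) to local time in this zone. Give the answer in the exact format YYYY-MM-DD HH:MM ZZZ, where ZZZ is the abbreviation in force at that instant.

2023-11-17 21:25 AZE

Query: 2023-11-17 09:55 UTC
Rule 4/4 (AZE, +11:30): 2023-11-17 05:55 UTC ≤ query < +∞
9·60 + 55 + 690 = 1285 min
1285 = 0·1440 + 1285; 1285 = 21·60 + 25 → 21:25, same day
→ 2023-11-17 21:25 AZE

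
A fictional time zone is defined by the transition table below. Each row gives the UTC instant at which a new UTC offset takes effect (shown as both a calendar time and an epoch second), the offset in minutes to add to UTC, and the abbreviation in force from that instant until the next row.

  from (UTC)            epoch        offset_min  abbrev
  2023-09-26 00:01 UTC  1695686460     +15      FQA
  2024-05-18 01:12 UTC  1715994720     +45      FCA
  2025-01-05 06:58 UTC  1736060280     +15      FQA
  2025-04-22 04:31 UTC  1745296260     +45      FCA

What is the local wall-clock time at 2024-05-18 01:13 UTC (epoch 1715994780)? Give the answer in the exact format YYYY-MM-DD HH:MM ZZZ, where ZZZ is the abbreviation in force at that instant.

2024-05-18 01:58 FCA

Query: 2024-05-18 01:13 UTC
Rule 2/4 (FCA, +00:45): 2024-05-18 01:12 UTC ≤ query < 2025-01-05 06:58 UTC
1·60 + 13 + 45 = 118 min
118 = 0·1440 + 118; 118 = 1·60 + 58 → 01:58, same day
→ 2024-05-18 01:58 FCA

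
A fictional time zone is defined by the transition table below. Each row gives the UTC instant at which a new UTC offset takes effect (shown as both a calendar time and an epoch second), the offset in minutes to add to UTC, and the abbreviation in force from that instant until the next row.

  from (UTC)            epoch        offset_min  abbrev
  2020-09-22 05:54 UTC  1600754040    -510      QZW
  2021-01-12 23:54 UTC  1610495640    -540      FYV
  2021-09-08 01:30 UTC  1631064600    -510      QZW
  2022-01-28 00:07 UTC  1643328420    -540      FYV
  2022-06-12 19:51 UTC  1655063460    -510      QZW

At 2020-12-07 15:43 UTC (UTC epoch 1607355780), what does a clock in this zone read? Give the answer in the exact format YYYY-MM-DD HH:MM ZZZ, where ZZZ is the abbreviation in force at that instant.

Query: 2020-12-07 15:43 UTC
Rule 1/5 (QZW, -08:30): 2020-09-22 05:54 UTC ≤ query < 2021-01-12 23:54 UTC
15·60 + 43 - 510 = 433 min
433 = 0·1440 + 433; 433 = 7·60 + 13 → 07:13, same day
→ 2020-12-07 07:13 QZW

2020-12-07 07:13 QZW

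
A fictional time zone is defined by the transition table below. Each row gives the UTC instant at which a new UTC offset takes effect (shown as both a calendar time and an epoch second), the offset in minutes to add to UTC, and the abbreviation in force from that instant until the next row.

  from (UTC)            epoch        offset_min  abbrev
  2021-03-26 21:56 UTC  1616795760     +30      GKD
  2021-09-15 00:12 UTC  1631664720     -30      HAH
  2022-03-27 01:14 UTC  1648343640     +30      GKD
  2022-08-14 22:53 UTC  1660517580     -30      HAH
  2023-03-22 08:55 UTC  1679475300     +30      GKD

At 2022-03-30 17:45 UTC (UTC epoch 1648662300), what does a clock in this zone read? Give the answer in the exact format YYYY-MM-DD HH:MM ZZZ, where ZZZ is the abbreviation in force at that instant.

2022-03-30 18:15 GKD

Query: 2022-03-30 17:45 UTC
Rule 3/5 (GKD, +00:30): 2022-03-27 01:14 UTC ≤ query < 2022-08-14 22:53 UTC
17·60 + 45 + 30 = 1095 min
1095 = 0·1440 + 1095; 1095 = 18·60 + 15 → 18:15, same day
→ 2022-03-30 18:15 GKD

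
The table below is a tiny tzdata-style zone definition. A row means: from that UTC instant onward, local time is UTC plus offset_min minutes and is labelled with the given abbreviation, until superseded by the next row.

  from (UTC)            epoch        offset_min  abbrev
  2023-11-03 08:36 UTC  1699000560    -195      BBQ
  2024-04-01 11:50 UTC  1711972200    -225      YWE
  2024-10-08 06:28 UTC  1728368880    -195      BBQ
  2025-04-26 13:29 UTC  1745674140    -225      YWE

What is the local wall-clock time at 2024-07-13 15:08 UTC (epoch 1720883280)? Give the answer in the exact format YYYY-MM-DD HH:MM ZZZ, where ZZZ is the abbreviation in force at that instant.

Query: 2024-07-13 15:08 UTC
Rule 2/4 (YWE, -03:45): 2024-04-01 11:50 UTC ≤ query < 2024-10-08 06:28 UTC
15·60 + 8 - 225 = 683 min
683 = 0·1440 + 683; 683 = 11·60 + 23 → 11:23, same day
→ 2024-07-13 11:23 YWE

2024-07-13 11:23 YWE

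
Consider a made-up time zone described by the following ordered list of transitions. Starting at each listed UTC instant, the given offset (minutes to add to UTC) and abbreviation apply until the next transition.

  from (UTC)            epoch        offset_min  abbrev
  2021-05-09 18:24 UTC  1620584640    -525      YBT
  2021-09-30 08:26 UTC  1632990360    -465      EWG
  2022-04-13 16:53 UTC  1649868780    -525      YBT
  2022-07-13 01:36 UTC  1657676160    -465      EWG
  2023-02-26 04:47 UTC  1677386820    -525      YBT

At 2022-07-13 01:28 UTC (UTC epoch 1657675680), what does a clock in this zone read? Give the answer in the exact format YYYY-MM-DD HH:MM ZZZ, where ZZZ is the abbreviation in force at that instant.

2022-07-12 16:43 YBT

Query: 2022-07-13 01:28 UTC
Rule 3/5 (YBT, -08:45): 2022-04-13 16:53 UTC ≤ query < 2022-07-13 01:36 UTC
1·60 + 28 - 525 = -437 min
-437 = -1·1440 + 1003; 1003 = 16·60 + 43 → 16:43, 2022-07-13 - 1 day = 2022-07-12
→ 2022-07-12 16:43 YBT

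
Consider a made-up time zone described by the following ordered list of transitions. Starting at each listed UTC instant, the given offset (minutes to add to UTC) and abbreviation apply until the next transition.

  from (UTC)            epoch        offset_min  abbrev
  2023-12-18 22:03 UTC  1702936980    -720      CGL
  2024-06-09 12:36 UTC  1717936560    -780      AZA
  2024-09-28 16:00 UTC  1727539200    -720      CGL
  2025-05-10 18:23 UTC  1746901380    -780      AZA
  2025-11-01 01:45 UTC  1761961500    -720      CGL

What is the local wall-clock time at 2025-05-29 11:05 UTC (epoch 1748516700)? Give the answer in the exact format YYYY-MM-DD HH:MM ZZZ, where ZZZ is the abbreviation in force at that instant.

Query: 2025-05-29 11:05 UTC
Rule 4/5 (AZA, -13:00): 2025-05-10 18:23 UTC ≤ query < 2025-11-01 01:45 UTC
11·60 + 5 - 780 = -115 min
-115 = -1·1440 + 1325; 1325 = 22·60 + 5 → 22:05, 2025-05-29 - 1 day = 2025-05-28
→ 2025-05-28 22:05 AZA

2025-05-28 22:05 AZA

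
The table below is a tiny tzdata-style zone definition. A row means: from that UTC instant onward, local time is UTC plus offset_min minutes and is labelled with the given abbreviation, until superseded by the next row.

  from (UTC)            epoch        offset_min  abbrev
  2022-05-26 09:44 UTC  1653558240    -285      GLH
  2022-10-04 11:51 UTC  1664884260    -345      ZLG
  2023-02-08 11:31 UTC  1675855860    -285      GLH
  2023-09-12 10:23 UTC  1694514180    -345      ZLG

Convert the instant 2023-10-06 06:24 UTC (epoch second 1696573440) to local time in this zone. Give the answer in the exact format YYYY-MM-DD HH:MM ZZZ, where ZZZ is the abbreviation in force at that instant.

2023-10-06 00:39 ZLG

Query: 2023-10-06 06:24 UTC
Rule 4/4 (ZLG, -05:45): 2023-09-12 10:23 UTC ≤ query < +∞
6·60 + 24 - 345 = 39 min
39 = 0·1440 + 39; 39 = 0·60 + 39 → 00:39, same day
→ 2023-10-06 00:39 ZLG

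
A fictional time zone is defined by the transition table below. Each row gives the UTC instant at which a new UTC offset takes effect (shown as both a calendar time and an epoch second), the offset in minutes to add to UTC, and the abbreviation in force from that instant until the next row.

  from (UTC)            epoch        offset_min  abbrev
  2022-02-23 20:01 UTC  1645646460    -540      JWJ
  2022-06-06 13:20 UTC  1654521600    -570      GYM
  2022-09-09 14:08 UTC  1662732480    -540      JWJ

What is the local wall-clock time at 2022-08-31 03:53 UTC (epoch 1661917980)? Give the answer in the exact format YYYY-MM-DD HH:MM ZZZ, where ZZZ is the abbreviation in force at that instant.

2022-08-30 18:23 GYM

Query: 2022-08-31 03:53 UTC
Rule 2/3 (GYM, -09:30): 2022-06-06 13:20 UTC ≤ query < 2022-09-09 14:08 UTC
3·60 + 53 - 570 = -337 min
-337 = -1·1440 + 1103; 1103 = 18·60 + 23 → 18:23, 2022-08-31 - 1 day = 2022-08-30
→ 2022-08-30 18:23 GYM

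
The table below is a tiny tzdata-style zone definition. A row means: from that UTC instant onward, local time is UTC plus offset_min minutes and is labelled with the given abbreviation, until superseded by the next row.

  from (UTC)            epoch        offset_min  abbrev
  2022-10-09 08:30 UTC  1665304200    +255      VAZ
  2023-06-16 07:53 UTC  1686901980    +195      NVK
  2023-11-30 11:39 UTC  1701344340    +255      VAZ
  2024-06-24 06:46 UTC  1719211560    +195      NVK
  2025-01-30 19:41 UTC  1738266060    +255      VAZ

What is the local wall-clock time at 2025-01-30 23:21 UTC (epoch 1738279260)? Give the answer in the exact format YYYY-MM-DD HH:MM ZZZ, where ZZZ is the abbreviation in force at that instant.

2025-01-31 03:36 VAZ

Query: 2025-01-30 23:21 UTC
Rule 5/5 (VAZ, +04:15): 2025-01-30 19:41 UTC ≤ query < +∞
23·60 + 21 + 255 = 1656 min
1656 = 1·1440 + 216; 216 = 3·60 + 36 → 03:36, 2025-01-30 + 1 day = 2025-01-31
→ 2025-01-31 03:36 VAZ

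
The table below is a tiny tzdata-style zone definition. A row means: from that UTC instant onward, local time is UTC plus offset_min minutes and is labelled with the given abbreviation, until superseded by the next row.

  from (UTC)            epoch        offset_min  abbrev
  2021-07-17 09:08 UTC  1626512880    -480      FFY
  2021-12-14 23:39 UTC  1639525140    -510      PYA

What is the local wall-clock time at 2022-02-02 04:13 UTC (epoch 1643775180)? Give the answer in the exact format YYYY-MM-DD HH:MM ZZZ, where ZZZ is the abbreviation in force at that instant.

2022-02-01 19:43 PYA

Query: 2022-02-02 04:13 UTC
Rule 2/2 (PYA, -08:30): 2021-12-14 23:39 UTC ≤ query < +∞
4·60 + 13 - 510 = -257 min
-257 = -1·1440 + 1183; 1183 = 19·60 + 43 → 19:43, 2022-02-02 - 1 day = 2022-02-01
→ 2022-02-01 19:43 PYA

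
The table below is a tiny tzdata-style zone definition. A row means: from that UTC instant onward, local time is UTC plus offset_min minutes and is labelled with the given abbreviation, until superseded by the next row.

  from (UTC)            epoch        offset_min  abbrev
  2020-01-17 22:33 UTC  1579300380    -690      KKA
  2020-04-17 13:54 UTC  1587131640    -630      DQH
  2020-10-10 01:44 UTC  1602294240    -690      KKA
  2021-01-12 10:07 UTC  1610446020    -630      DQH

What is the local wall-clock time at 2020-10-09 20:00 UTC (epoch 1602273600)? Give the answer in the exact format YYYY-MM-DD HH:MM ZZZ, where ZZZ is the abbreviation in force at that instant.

Query: 2020-10-09 20:00 UTC
Rule 2/4 (DQH, -10:30): 2020-04-17 13:54 UTC ≤ query < 2020-10-10 01:44 UTC
20·60 + 0 - 630 = 570 min
570 = 0·1440 + 570; 570 = 9·60 + 30 → 09:30, same day
→ 2020-10-09 09:30 DQH

2020-10-09 09:30 DQH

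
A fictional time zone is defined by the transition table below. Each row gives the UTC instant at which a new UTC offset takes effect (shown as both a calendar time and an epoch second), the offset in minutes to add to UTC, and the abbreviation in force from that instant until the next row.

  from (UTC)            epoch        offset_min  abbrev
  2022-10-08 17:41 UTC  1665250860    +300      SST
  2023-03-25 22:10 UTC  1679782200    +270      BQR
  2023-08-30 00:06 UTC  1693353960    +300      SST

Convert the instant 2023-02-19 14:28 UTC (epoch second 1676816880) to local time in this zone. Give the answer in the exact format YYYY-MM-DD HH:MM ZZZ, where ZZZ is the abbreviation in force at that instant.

2023-02-19 19:28 SST

Query: 2023-02-19 14:28 UTC
Rule 1/3 (SST, +05:00): 2022-10-08 17:41 UTC ≤ query < 2023-03-25 22:10 UTC
14·60 + 28 + 300 = 1168 min
1168 = 0·1440 + 1168; 1168 = 19·60 + 28 → 19:28, same day
→ 2023-02-19 19:28 SST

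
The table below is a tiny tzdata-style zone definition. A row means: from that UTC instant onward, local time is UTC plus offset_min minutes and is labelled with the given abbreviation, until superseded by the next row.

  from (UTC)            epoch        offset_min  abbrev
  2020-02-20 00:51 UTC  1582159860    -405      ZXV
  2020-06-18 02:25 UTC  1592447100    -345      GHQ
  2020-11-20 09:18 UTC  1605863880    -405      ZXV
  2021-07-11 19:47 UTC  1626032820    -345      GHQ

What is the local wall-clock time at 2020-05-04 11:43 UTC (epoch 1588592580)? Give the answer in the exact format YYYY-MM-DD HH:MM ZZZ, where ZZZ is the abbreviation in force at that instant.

Query: 2020-05-04 11:43 UTC
Rule 1/4 (ZXV, -06:45): 2020-02-20 00:51 UTC ≤ query < 2020-06-18 02:25 UTC
11·60 + 43 - 405 = 298 min
298 = 0·1440 + 298; 298 = 4·60 + 58 → 04:58, same day
→ 2020-05-04 04:58 ZXV

2020-05-04 04:58 ZXV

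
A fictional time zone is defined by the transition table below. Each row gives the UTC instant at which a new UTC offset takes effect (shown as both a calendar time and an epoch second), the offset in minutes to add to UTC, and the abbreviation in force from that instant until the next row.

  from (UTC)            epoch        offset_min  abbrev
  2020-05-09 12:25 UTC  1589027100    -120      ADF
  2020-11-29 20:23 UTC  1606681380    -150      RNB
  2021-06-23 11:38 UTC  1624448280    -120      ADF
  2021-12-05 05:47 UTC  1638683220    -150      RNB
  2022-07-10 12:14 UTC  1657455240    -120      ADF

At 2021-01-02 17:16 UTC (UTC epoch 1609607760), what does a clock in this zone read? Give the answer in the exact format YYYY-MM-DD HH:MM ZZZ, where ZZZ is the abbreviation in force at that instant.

2021-01-02 14:46 RNB

Query: 2021-01-02 17:16 UTC
Rule 2/5 (RNB, -02:30): 2020-11-29 20:23 UTC ≤ query < 2021-06-23 11:38 UTC
17·60 + 16 - 150 = 886 min
886 = 0·1440 + 886; 886 = 14·60 + 46 → 14:46, same day
→ 2021-01-02 14:46 RNB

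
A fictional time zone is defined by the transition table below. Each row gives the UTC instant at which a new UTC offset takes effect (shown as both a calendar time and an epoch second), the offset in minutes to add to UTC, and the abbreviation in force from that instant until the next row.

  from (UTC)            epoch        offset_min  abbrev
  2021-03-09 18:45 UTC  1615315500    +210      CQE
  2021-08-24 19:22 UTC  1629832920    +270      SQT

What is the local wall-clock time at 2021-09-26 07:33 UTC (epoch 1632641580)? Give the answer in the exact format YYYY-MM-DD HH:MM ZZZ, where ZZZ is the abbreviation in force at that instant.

2021-09-26 12:03 SQT

Query: 2021-09-26 07:33 UTC
Rule 2/2 (SQT, +04:30): 2021-08-24 19:22 UTC ≤ query < +∞
7·60 + 33 + 270 = 723 min
723 = 0·1440 + 723; 723 = 12·60 + 3 → 12:03, same day
→ 2021-09-26 12:03 SQT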